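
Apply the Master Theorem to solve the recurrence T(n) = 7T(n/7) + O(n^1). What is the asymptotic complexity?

Master Theorem for T(n) = 7T(n/7) + O(n^1):

a = 7, b = 7, c = 1
log_b(a) = log_7(7) = 1.0000

Case 2: c = 1 = log_7(7) = 1.0000
T(n) = O(n^1 log n) = O(n log n)

For T(n) = 7T(n/7) + O(n^1): log_7(7) = 1.0000. This is Case 2 of the Master Theorem (c = log_b(a), equal work at all levels), giving O(n log n).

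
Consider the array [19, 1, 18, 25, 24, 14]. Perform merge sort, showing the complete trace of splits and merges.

Merge sort trace:

Split: [19, 1, 18, 25, 24, 14] -> [19, 1, 18] and [25, 24, 14]
  Split: [19, 1, 18] -> [19] and [1, 18]
    Split: [1, 18] -> [1] and [18]
    Merge: [1] + [18] -> [1, 18]
  Merge: [19] + [1, 18] -> [1, 18, 19]
  Split: [25, 24, 14] -> [25] and [24, 14]
    Split: [24, 14] -> [24] and [14]
    Merge: [24] + [14] -> [14, 24]
  Merge: [25] + [14, 24] -> [14, 24, 25]
Merge: [1, 18, 19] + [14, 24, 25] -> [1, 14, 18, 19, 24, 25]

Final sorted array: [1, 14, 18, 19, 24, 25]

The merge sort proceeds by recursively splitting the array and merging sorted halves.
After all merges, the sorted array is [1, 14, 18, 19, 24, 25].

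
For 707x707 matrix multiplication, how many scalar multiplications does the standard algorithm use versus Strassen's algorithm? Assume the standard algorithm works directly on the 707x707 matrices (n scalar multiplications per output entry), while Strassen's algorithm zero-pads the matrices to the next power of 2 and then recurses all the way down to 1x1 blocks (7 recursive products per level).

Matrix multiplication for 707x707 matrices:

Strassen's algorithm requires power-of-2 dimensions. Pad 707x707 to 1024x1024 (next power of 2).

Standard algorithm: 707^3 = 353393243 multiplications
Strassen's algorithm: 7^(log2(1024)) = 7^10 = 282475249 multiplications
Savings: 353393243 - 282475249 = 70917994 multiplications

Standard: 353393243 multiplications (707^3). Strassen: 282475249 multiplications (7^10, after padding to 1024x1024). Strassen reduces 8 recursive multiplications to 7 at each level.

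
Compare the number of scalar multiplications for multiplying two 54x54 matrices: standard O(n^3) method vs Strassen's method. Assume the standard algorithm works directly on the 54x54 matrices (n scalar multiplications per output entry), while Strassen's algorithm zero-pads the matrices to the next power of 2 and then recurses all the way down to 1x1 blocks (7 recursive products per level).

Matrix multiplication for 54x54 matrices:

Strassen's algorithm requires power-of-2 dimensions. Pad 54x54 to 64x64 (next power of 2).

Standard algorithm: 54^3 = 157464 multiplications
Strassen's algorithm: 7^(log2(64)) = 7^6 = 117649 multiplications
Savings: 157464 - 117649 = 39815 multiplications

Standard: 157464 multiplications (54^3). Strassen: 117649 multiplications (7^6, after padding to 64x64). Strassen reduces 8 recursive multiplications to 7 at each level.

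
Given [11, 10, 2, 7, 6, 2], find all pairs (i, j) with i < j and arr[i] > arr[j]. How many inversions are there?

Finding inversions in [11, 10, 2, 7, 6, 2]:

(0, 1): arr[0]=11 > arr[1]=10
(0, 2): arr[0]=11 > arr[2]=2
(0, 3): arr[0]=11 > arr[3]=7
(0, 4): arr[0]=11 > arr[4]=6
(0, 5): arr[0]=11 > arr[5]=2
(1, 2): arr[1]=10 > arr[2]=2
(1, 3): arr[1]=10 > arr[3]=7
(1, 4): arr[1]=10 > arr[4]=6
(1, 5): arr[1]=10 > arr[5]=2
(3, 4): arr[3]=7 > arr[4]=6
(3, 5): arr[3]=7 > arr[5]=2
(4, 5): arr[4]=6 > arr[5]=2

Total inversions: 12

The array has 12 inversion(s): (0,1), (0,2), (0,3), (0,4), (0,5), (1,2), (1,3), (1,4), (1,5), (3,4), (3,5), (4,5). Each pair (i,j) satisfies i < j and arr[i] > arr[j].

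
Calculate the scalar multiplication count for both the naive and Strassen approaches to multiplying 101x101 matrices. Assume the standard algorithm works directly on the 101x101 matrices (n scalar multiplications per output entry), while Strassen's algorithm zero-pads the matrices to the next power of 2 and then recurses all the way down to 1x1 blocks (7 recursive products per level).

Matrix multiplication for 101x101 matrices:

Strassen's algorithm requires power-of-2 dimensions. Pad 101x101 to 128x128 (next power of 2).

Standard algorithm: 101^3 = 1030301 multiplications
Strassen's algorithm: 7^(log2(128)) = 7^7 = 823543 multiplications
Savings: 1030301 - 823543 = 206758 multiplications

Standard: 1030301 multiplications (101^3). Strassen: 823543 multiplications (7^7, after padding to 128x128). Strassen reduces 8 recursive multiplications to 7 at each level.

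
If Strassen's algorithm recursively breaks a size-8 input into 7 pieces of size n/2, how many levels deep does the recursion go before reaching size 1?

For divide and conquer with division factor 2:

Problem sizes at each level:
Level 0: 8
Level 1: 4
Level 2: 2
Level 3: 1

The root is level 0 and the size-1 base case is level 3 (the tree spans levels 0 through 3, i.e. 4 levels counting the root), so the depth is the number of divisions: log_2(8) = 3

The recursion tree depth is log_2(8) = 3. At each level, the problem size is divided by 2, so it takes 3 divisions to reduce to a base case of size 1. The algorithm makes 7 recursive calls at each level.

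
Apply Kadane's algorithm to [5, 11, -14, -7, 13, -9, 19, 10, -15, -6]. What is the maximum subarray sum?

Using Kadane's algorithm on [5, 11, -14, -7, 13, -9, 19, 10, -15, -6]:

Scanning through the array:
Position 1 (value 11): max_ending_here = 16, max_so_far = 16
Position 2 (value -14): max_ending_here = 2, max_so_far = 16
Position 3 (value -7): max_ending_here = -5, max_so_far = 16
Position 4 (value 13): max_ending_here = 13, max_so_far = 16
Position 5 (value -9): max_ending_here = 4, max_so_far = 16
Position 6 (value 19): max_ending_here = 23, max_so_far = 23
Position 7 (value 10): max_ending_here = 33, max_so_far = 33
Position 8 (value -15): max_ending_here = 18, max_so_far = 33
Position 9 (value -6): max_ending_here = 12, max_so_far = 33

Maximum subarray: [13, -9, 19, 10]
Maximum sum: 33

The maximum subarray is [13, -9, 19, 10] with sum 33. This subarray runs from index 4 to index 7.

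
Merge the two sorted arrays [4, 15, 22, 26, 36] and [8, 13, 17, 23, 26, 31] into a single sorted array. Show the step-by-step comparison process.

Merging process:

Compare 4 vs 8: take 4 from left. Merged: [4]
Compare 15 vs 8: take 8 from right. Merged: [4, 8]
Compare 15 vs 13: take 13 from right. Merged: [4, 8, 13]
Compare 15 vs 17: take 15 from left. Merged: [4, 8, 13, 15]
Compare 22 vs 17: take 17 from right. Merged: [4, 8, 13, 15, 17]
Compare 22 vs 23: take 22 from left. Merged: [4, 8, 13, 15, 17, 22]
Compare 26 vs 23: take 23 from right. Merged: [4, 8, 13, 15, 17, 22, 23]
Compare 26 vs 26: take 26 from left. Merged: [4, 8, 13, 15, 17, 22, 23, 26]
Compare 36 vs 26: take 26 from right. Merged: [4, 8, 13, 15, 17, 22, 23, 26, 26]
Compare 36 vs 31: take 31 from right. Merged: [4, 8, 13, 15, 17, 22, 23, 26, 26, 31]
Append remaining from left: [36]. Merged: [4, 8, 13, 15, 17, 22, 23, 26, 26, 31, 36]

Final merged array: [4, 8, 13, 15, 17, 22, 23, 26, 26, 31, 36]
Total comparisons: 10

The merged array is [4, 8, 13, 15, 17, 22, 23, 26, 26, 31, 36], requiring 10 comparisons. The merge step runs in O(n) time where n is the total number of elements.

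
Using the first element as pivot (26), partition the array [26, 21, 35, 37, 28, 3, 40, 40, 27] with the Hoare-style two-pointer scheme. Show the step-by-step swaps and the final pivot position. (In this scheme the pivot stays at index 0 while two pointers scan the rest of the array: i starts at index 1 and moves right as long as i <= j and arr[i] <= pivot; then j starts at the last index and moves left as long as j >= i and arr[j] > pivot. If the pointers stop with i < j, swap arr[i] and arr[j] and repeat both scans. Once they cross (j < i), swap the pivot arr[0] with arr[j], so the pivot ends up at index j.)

Hoare-style two-pointer partition with pivot = 26:

Initial array: [26, 21, 35, 37, 28, 3, 40, 40, 27]

Pointers start at i = 1, j = 8.
i stops at index 2 (arr[2]=35 > 26), j stops at index 5 (arr[5]=3 <= 26): swap arr[2] and arr[5], array becomes [26, 21, 3, 37, 28, 35, 40, 40, 27]
i ends at 3, j ends at 2: the pointers have crossed (j < i), so scanning stops.

Swap pivot arr[0] with arr[2] to place pivot at position 2: [3, 21, 26, 37, 28, 35, 40, 40, 27]
Pivot position: 2

After partitioning with pivot 26, the array becomes [3, 21, 26, 37, 28, 35, 40, 40, 27]. The pivot is placed at index 2. All elements to the left of the pivot are <= 26, and all elements to the right are > 26.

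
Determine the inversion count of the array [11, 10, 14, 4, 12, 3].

Finding inversions in [11, 10, 14, 4, 12, 3]:

(0, 1): arr[0]=11 > arr[1]=10
(0, 3): arr[0]=11 > arr[3]=4
(0, 5): arr[0]=11 > arr[5]=3
(1, 3): arr[1]=10 > arr[3]=4
(1, 5): arr[1]=10 > arr[5]=3
(2, 3): arr[2]=14 > arr[3]=4
(2, 4): arr[2]=14 > arr[4]=12
(2, 5): arr[2]=14 > arr[5]=3
(3, 5): arr[3]=4 > arr[5]=3
(4, 5): arr[4]=12 > arr[5]=3

Total inversions: 10

The array has 10 inversion(s): (0,1), (0,3), (0,5), (1,3), (1,5), (2,3), (2,4), (2,5), (3,5), (4,5). Each pair (i,j) satisfies i < j and arr[i] > arr[j].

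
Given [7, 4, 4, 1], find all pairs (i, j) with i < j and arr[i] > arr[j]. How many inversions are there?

Finding inversions in [7, 4, 4, 1]:

(0, 1): arr[0]=7 > arr[1]=4
(0, 2): arr[0]=7 > arr[2]=4
(0, 3): arr[0]=7 > arr[3]=1
(1, 3): arr[1]=4 > arr[3]=1
(2, 3): arr[2]=4 > arr[3]=1

Total inversions: 5

The array has 5 inversion(s): (0,1), (0,2), (0,3), (1,3), (2,3). Each pair (i,j) satisfies i < j and arr[i] > arr[j].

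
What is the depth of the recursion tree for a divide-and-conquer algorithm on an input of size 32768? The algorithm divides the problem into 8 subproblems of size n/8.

For divide and conquer with division factor 8:

Problem sizes at each level:
Level 0: 32768
Level 1: 4096
Level 2: 512
Level 3: 64
Level 4: 8
Level 5: 1

The root is level 0 and the size-1 base case is level 5 (the tree spans levels 0 through 5, i.e. 6 levels counting the root), so the depth is the number of divisions: log_8(32768) = 5

The recursion tree depth is log_8(32768) = 5. At each level, the problem size is divided by 8, so it takes 5 divisions to reduce to a base case of size 1. The algorithm makes 8 recursive calls at each level.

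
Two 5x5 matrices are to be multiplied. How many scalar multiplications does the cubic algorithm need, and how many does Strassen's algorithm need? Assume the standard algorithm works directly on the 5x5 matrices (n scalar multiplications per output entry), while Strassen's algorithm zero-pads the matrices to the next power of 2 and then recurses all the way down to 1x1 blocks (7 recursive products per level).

Matrix multiplication for 5x5 matrices:

Strassen's algorithm requires power-of-2 dimensions. Pad 5x5 to 8x8 (next power of 2).

Standard algorithm: 5^3 = 125 multiplications
Strassen's algorithm: 7^(log2(8)) = 7^3 = 343 multiplications
Difference: 125 - 343 = -218 (Strassen uses MORE here due to padding overhead — for small or just-over-power-of-2 n, padding can outweigh the per-level savings)

Standard: 125 multiplications (5^3). Strassen: 343 multiplications (7^3, after padding to 8x8). Strassen reduces 8 recursive multiplications to 7 at each level.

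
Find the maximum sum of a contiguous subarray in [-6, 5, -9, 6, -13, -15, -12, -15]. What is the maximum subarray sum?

Using Kadane's algorithm on [-6, 5, -9, 6, -13, -15, -12, -15]:

Scanning through the array:
Position 1 (value 5): max_ending_here = 5, max_so_far = 5
Position 2 (value -9): max_ending_here = -4, max_so_far = 5
Position 3 (value 6): max_ending_here = 6, max_so_far = 6
Position 4 (value -13): max_ending_here = -7, max_so_far = 6
Position 5 (value -15): max_ending_here = -15, max_so_far = 6
Position 6 (value -12): max_ending_here = -12, max_so_far = 6
Position 7 (value -15): max_ending_here = -15, max_so_far = 6

Maximum subarray: [6]
Maximum sum: 6

The maximum subarray is [6] with sum 6. This subarray runs from index 3 to index 3.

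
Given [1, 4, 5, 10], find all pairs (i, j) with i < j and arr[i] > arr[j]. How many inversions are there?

Finding inversions in [1, 4, 5, 10]:


Total inversions: 0

The array has 0 inversions. It is already sorted.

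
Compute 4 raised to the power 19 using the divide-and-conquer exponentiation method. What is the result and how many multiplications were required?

Computing 4^19 by squaring (build up from 4^1; each line after the first costs one multiplication):

4^1 = 4
4^2 = (4^1)^2 = 4^2 = 16
4^4 = (4^2)^2 = 16^2 = 256
4^8 = (4^4)^2 = 256^2 = 65536
4^9 = 4 * 4^8 = 4 * 65536 = 262144
4^18 = (4^9)^2 = 262144^2 = 68719476736
4^19 = 4 * 4^18 = 4 * 68719476736 = 274877906944

Result: 274877906944
Multiplications needed: 6 (6 lines after 4^1)

4^19 = 274877906944. Using exponentiation by squaring, this requires 6 multiplications. The key idea: if the exponent is even, square the half-power; if odd, multiply by the base once.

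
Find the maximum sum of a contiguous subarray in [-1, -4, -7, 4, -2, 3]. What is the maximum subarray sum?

Using Kadane's algorithm on [-1, -4, -7, 4, -2, 3]:

Scanning through the array:
Position 1 (value -4): max_ending_here = -4, max_so_far = -1
Position 2 (value -7): max_ending_here = -7, max_so_far = -1
Position 3 (value 4): max_ending_here = 4, max_so_far = 4
Position 4 (value -2): max_ending_here = 2, max_so_far = 4
Position 5 (value 3): max_ending_here = 5, max_so_far = 5

Maximum subarray: [4, -2, 3]
Maximum sum: 5

The maximum subarray is [4, -2, 3] with sum 5. This subarray runs from index 3 to index 5.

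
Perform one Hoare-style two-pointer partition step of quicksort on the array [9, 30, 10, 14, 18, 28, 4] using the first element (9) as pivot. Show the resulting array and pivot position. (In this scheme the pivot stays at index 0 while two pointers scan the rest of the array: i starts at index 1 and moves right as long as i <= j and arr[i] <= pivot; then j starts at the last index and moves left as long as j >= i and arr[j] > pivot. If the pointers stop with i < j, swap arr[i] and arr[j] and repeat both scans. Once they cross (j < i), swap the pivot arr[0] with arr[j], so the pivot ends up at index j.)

Hoare-style two-pointer partition with pivot = 9:

Initial array: [9, 30, 10, 14, 18, 28, 4]

Pointers start at i = 1, j = 6.
i stops at index 1 (arr[1]=30 > 9), j stops at index 6 (arr[6]=4 <= 9): swap arr[1] and arr[6], array becomes [9, 4, 10, 14, 18, 28, 30]
i ends at 2, j ends at 1: the pointers have crossed (j < i), so scanning stops.

Swap pivot arr[0] with arr[1] to place pivot at position 1: [4, 9, 10, 14, 18, 28, 30]
Pivot position: 1

After partitioning with pivot 9, the array becomes [4, 9, 10, 14, 18, 28, 30]. The pivot is placed at index 1. All elements to the left of the pivot are <= 9, and all elements to the right are > 9.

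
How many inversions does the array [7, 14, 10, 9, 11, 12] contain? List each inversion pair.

Finding inversions in [7, 14, 10, 9, 11, 12]:

(1, 2): arr[1]=14 > arr[2]=10
(1, 3): arr[1]=14 > arr[3]=9
(1, 4): arr[1]=14 > arr[4]=11
(1, 5): arr[1]=14 > arr[5]=12
(2, 3): arr[2]=10 > arr[3]=9

Total inversions: 5

The array has 5 inversion(s): (1,2), (1,3), (1,4), (1,5), (2,3). Each pair (i,j) satisfies i < j and arr[i] > arr[j].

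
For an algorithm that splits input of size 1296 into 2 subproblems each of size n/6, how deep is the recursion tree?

For divide and conquer with division factor 6:

Problem sizes at each level:
Level 0: 1296
Level 1: 216
Level 2: 36
Level 3: 6
Level 4: 1

The root is level 0 and the size-1 base case is level 4 (the tree spans levels 0 through 4, i.e. 5 levels counting the root), so the depth is the number of divisions: log_6(1296) = 4

The recursion tree depth is log_6(1296) = 4. At each level, the problem size is divided by 6, so it takes 4 divisions to reduce to a base case of size 1. The algorithm makes 2 recursive calls at each level.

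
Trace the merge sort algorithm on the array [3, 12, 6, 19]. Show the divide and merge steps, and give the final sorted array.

Merge sort trace:

Split: [3, 12, 6, 19] -> [3, 12] and [6, 19]
  Split: [3, 12] -> [3] and [12]
  Merge: [3] + [12] -> [3, 12]
  Split: [6, 19] -> [6] and [19]
  Merge: [6] + [19] -> [6, 19]
Merge: [3, 12] + [6, 19] -> [3, 6, 12, 19]

Final sorted array: [3, 6, 12, 19]

The merge sort proceeds by recursively splitting the array and merging sorted halves.
After all merges, the sorted array is [3, 6, 12, 19].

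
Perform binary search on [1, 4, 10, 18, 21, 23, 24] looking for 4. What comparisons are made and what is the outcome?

Binary search for 4 in [1, 4, 10, 18, 21, 23, 24]:

lo=0, hi=6, mid=3, arr[mid]=18 -> 18 > 4, search left half
lo=0, hi=2, mid=1, arr[mid]=4 -> Found target at index 1!

Binary search finds 4 at index 1 after 2 comparisons. The search repeatedly halves the search space by comparing with the middle element.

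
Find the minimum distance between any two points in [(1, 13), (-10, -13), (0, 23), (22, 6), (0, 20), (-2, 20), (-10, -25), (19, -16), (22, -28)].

Computing all pairwise distances among 9 points:

d((1, 13), (-10, -13)) = 28.2312
d((1, 13), (0, 23)) = 10.0499
d((1, 13), (22, 6)) = 22.1359
d((1, 13), (0, 20)) = 7.0711
d((1, 13), (-2, 20)) = 7.6158
d((1, 13), (-10, -25)) = 39.5601
d((1, 13), (19, -16)) = 34.1321
d((1, 13), (22, -28)) = 46.0652
d((-10, -13), (0, 23)) = 37.3631
d((-10, -13), (22, 6)) = 37.2156
d((-10, -13), (0, 20)) = 34.4819
d((-10, -13), (-2, 20)) = 33.9559
d((-10, -13), (-10, -25)) = 12.0
d((-10, -13), (19, -16)) = 29.1548
d((-10, -13), (22, -28)) = 35.3412
d((0, 23), (22, 6)) = 27.8029
d((0, 23), (0, 20)) = 3.0
d((0, 23), (-2, 20)) = 3.6056
d((0, 23), (-10, -25)) = 49.0306
d((0, 23), (19, -16)) = 43.382
d((0, 23), (22, -28)) = 55.5428
d((22, 6), (0, 20)) = 26.0768
d((22, 6), (-2, 20)) = 27.7849
d((22, 6), (-10, -25)) = 44.5533
d((22, 6), (19, -16)) = 22.2036
d((22, 6), (22, -28)) = 34.0
d((0, 20), (-2, 20)) = 2.0 <-- minimum
d((0, 20), (-10, -25)) = 46.0977
d((0, 20), (19, -16)) = 40.7063
d((0, 20), (22, -28)) = 52.8015
d((-2, 20), (-10, -25)) = 45.7056
d((-2, 20), (19, -16)) = 41.6773
d((-2, 20), (22, -28)) = 53.6656
d((-10, -25), (19, -16)) = 30.3645
d((-10, -25), (22, -28)) = 32.1403
d((19, -16), (22, -28)) = 12.3693

Closest pair: (0, 20) and (-2, 20) with distance 2.0

The closest pair is (0, 20) and (-2, 20) with Euclidean distance 2.0. For 9 points, brute-force pairwise comparison is shown above. For large n, the divide-and-conquer algorithm (sort by x, recurse on halves, check the dividing strip) achieves O(n log n).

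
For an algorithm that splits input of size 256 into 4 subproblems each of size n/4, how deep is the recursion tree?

For divide and conquer with division factor 4:

Problem sizes at each level:
Level 0: 256
Level 1: 64
Level 2: 16
Level 3: 4
Level 4: 1

The root is level 0 and the size-1 base case is level 4 (the tree spans levels 0 through 4, i.e. 5 levels counting the root), so the depth is the number of divisions: log_4(256) = 4

The recursion tree depth is log_4(256) = 4. At each level, the problem size is divided by 4, so it takes 4 divisions to reduce to a base case of size 1. The algorithm makes 4 recursive calls at each level.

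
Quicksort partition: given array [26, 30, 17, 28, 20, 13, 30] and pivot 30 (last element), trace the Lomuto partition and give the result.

Lomuto partition with pivot = 30:

Initial array: [26, 30, 17, 28, 20, 13, 30]

arr[0]=26 <= 30: swap with position 0, array becomes [26, 30, 17, 28, 20, 13, 30]
arr[1]=30 <= 30: swap with position 1, array becomes [26, 30, 17, 28, 20, 13, 30]
arr[2]=17 <= 30: swap with position 2, array becomes [26, 30, 17, 28, 20, 13, 30]
arr[3]=28 <= 30: swap with position 3, array becomes [26, 30, 17, 28, 20, 13, 30]
arr[4]=20 <= 30: swap with position 4, array becomes [26, 30, 17, 28, 20, 13, 30]
arr[5]=13 <= 30: swap with position 5, array becomes [26, 30, 17, 28, 20, 13, 30]

Place pivot at position 6: [26, 30, 17, 28, 20, 13, 30]
Pivot position: 6

After partitioning with pivot 30, the array becomes [26, 30, 17, 28, 20, 13, 30]. The pivot is placed at index 6. All elements to the left of the pivot are <= 30, and all elements to the right are > 30.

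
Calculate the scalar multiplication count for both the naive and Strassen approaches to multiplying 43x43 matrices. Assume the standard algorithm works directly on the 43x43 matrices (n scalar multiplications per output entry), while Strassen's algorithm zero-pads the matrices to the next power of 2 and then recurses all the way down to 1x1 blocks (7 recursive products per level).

Matrix multiplication for 43x43 matrices:

Strassen's algorithm requires power-of-2 dimensions. Pad 43x43 to 64x64 (next power of 2).

Standard algorithm: 43^3 = 79507 multiplications
Strassen's algorithm: 7^(log2(64)) = 7^6 = 117649 multiplications
Difference: 79507 - 117649 = -38142 (Strassen uses MORE here due to padding overhead — for small or just-over-power-of-2 n, padding can outweigh the per-level savings)

Standard: 79507 multiplications (43^3). Strassen: 117649 multiplications (7^6, after padding to 64x64). Strassen reduces 8 recursive multiplications to 7 at each level.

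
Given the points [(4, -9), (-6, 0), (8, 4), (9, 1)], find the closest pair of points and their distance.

Computing all pairwise distances among 4 points:

d((4, -9), (-6, 0)) = 13.4536
d((4, -9), (8, 4)) = 13.6015
d((4, -9), (9, 1)) = 11.1803
d((-6, 0), (8, 4)) = 14.5602
d((-6, 0), (9, 1)) = 15.0333
d((8, 4), (9, 1)) = 3.1623 <-- minimum

Closest pair: (8, 4) and (9, 1) with distance 3.1623

The closest pair is (8, 4) and (9, 1) with Euclidean distance 3.1623. For 4 points, brute-force pairwise comparison is shown above. For large n, the divide-and-conquer algorithm (sort by x, recurse on halves, check the dividing strip) achieves O(n log n).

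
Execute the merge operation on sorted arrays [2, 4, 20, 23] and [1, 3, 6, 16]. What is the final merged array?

Merging process:

Compare 2 vs 1: take 1 from right. Merged: [1]
Compare 2 vs 3: take 2 from left. Merged: [1, 2]
Compare 4 vs 3: take 3 from right. Merged: [1, 2, 3]
Compare 4 vs 6: take 4 from left. Merged: [1, 2, 3, 4]
Compare 20 vs 6: take 6 from right. Merged: [1, 2, 3, 4, 6]
Compare 20 vs 16: take 16 from right. Merged: [1, 2, 3, 4, 6, 16]
Append remaining from left: [20, 23]. Merged: [1, 2, 3, 4, 6, 16, 20, 23]

Final merged array: [1, 2, 3, 4, 6, 16, 20, 23]
Total comparisons: 6

The merged array is [1, 2, 3, 4, 6, 16, 20, 23], requiring 6 comparisons. The merge step runs in O(n) time where n is the total number of elements.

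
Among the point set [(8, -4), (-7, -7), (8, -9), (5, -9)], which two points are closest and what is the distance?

Computing all pairwise distances among 4 points:

d((8, -4), (-7, -7)) = 15.2971
d((8, -4), (8, -9)) = 5.0
d((8, -4), (5, -9)) = 5.831
d((-7, -7), (8, -9)) = 15.1327
d((-7, -7), (5, -9)) = 12.1655
d((8, -9), (5, -9)) = 3.0 <-- minimum

Closest pair: (8, -9) and (5, -9) with distance 3.0

The closest pair is (8, -9) and (5, -9) with Euclidean distance 3.0. For 4 points, brute-force pairwise comparison is shown above. For large n, the divide-and-conquer algorithm (sort by x, recurse on halves, check the dividing strip) achieves O(n log n).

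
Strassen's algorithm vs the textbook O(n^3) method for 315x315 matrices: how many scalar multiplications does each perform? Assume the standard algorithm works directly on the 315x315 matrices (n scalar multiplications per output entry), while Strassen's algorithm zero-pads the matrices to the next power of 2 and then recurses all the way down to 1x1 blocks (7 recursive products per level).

Matrix multiplication for 315x315 matrices:

Strassen's algorithm requires power-of-2 dimensions. Pad 315x315 to 512x512 (next power of 2).

Standard algorithm: 315^3 = 31255875 multiplications
Strassen's algorithm: 7^(log2(512)) = 7^9 = 40353607 multiplications
Difference: 31255875 - 40353607 = -9097732 (Strassen uses MORE here due to padding overhead — for small or just-over-power-of-2 n, padding can outweigh the per-level savings)

Standard: 31255875 multiplications (315^3). Strassen: 40353607 multiplications (7^9, after padding to 512x512). Strassen reduces 8 recursive multiplications to 7 at each level.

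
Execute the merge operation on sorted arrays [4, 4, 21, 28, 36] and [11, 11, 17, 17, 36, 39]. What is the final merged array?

Merging process:

Compare 4 vs 11: take 4 from left. Merged: [4]
Compare 4 vs 11: take 4 from left. Merged: [4, 4]
Compare 21 vs 11: take 11 from right. Merged: [4, 4, 11]
Compare 21 vs 11: take 11 from right. Merged: [4, 4, 11, 11]
Compare 21 vs 17: take 17 from right. Merged: [4, 4, 11, 11, 17]
Compare 21 vs 17: take 17 from right. Merged: [4, 4, 11, 11, 17, 17]
Compare 21 vs 36: take 21 from left. Merged: [4, 4, 11, 11, 17, 17, 21]
Compare 28 vs 36: take 28 from left. Merged: [4, 4, 11, 11, 17, 17, 21, 28]
Compare 36 vs 36: take 36 from left. Merged: [4, 4, 11, 11, 17, 17, 21, 28, 36]
Append remaining from right: [36, 39]. Merged: [4, 4, 11, 11, 17, 17, 21, 28, 36, 36, 39]

Final merged array: [4, 4, 11, 11, 17, 17, 21, 28, 36, 36, 39]
Total comparisons: 9

The merged array is [4, 4, 11, 11, 17, 17, 21, 28, 36, 36, 39], requiring 9 comparisons. The merge step runs in O(n) time where n is the total number of elements.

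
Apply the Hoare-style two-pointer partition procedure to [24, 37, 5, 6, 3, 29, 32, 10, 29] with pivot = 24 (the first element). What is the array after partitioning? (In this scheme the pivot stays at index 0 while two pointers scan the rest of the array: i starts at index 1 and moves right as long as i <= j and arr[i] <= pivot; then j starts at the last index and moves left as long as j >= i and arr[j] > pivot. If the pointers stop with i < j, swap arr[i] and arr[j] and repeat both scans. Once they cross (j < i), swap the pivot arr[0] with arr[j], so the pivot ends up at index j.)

Hoare-style two-pointer partition with pivot = 24:

Initial array: [24, 37, 5, 6, 3, 29, 32, 10, 29]

Pointers start at i = 1, j = 8.
i stops at index 1 (arr[1]=37 > 24), j stops at index 7 (arr[7]=10 <= 24): swap arr[1] and arr[7], array becomes [24, 10, 5, 6, 3, 29, 32, 37, 29]
i ends at 5, j ends at 4: the pointers have crossed (j < i), so scanning stops.

Swap pivot arr[0] with arr[4] to place pivot at position 4: [3, 10, 5, 6, 24, 29, 32, 37, 29]
Pivot position: 4

After partitioning with pivot 24, the array becomes [3, 10, 5, 6, 24, 29, 32, 37, 29]. The pivot is placed at index 4. All elements to the left of the pivot are <= 24, and all elements to the right are > 24.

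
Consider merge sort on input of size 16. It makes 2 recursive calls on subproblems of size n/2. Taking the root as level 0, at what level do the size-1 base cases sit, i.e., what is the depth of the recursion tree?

For divide and conquer with division factor 2:

Problem sizes at each level:
Level 0: 16
Level 1: 8
Level 2: 4
Level 3: 2
Level 4: 1

The root is level 0 and the size-1 base case is level 4 (the tree spans levels 0 through 4, i.e. 5 levels counting the root), so the depth is the number of divisions: log_2(16) = 4

The recursion tree depth is log_2(16) = 4. At each level, the problem size is divided by 2, so it takes 4 divisions to reduce to a base case of size 1. The algorithm makes 2 recursive calls at each level.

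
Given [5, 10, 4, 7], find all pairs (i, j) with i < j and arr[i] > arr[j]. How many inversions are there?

Finding inversions in [5, 10, 4, 7]:

(0, 2): arr[0]=5 > arr[2]=4
(1, 2): arr[1]=10 > arr[2]=4
(1, 3): arr[1]=10 > arr[3]=7

Total inversions: 3

The array has 3 inversion(s): (0,2), (1,2), (1,3). Each pair (i,j) satisfies i < j and arr[i] > arr[j].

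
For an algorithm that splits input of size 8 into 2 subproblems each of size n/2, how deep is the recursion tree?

For divide and conquer with division factor 2:

Problem sizes at each level:
Level 0: 8
Level 1: 4
Level 2: 2
Level 3: 1

The root is level 0 and the size-1 base case is level 3 (the tree spans levels 0 through 3, i.e. 4 levels counting the root), so the depth is the number of divisions: log_2(8) = 3

The recursion tree depth is log_2(8) = 3. At each level, the problem size is divided by 2, so it takes 3 divisions to reduce to a base case of size 1. The algorithm makes 2 recursive calls at each level.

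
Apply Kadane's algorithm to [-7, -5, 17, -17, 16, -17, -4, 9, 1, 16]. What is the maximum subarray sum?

Using Kadane's algorithm on [-7, -5, 17, -17, 16, -17, -4, 9, 1, 16]:

Scanning through the array:
Position 1 (value -5): max_ending_here = -5, max_so_far = -5
Position 2 (value 17): max_ending_here = 17, max_so_far = 17
Position 3 (value -17): max_ending_here = 0, max_so_far = 17
Position 4 (value 16): max_ending_here = 16, max_so_far = 17
Position 5 (value -17): max_ending_here = -1, max_so_far = 17
Position 6 (value -4): max_ending_here = -4, max_so_far = 17
Position 7 (value 9): max_ending_here = 9, max_so_far = 17
Position 8 (value 1): max_ending_here = 10, max_so_far = 17
Position 9 (value 16): max_ending_here = 26, max_so_far = 26

Maximum subarray: [9, 1, 16]
Maximum sum: 26

The maximum subarray is [9, 1, 16] with sum 26. This subarray runs from index 7 to index 9.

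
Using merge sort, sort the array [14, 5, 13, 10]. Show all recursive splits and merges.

Merge sort trace:

Split: [14, 5, 13, 10] -> [14, 5] and [13, 10]
  Split: [14, 5] -> [14] and [5]
  Merge: [14] + [5] -> [5, 14]
  Split: [13, 10] -> [13] and [10]
  Merge: [13] + [10] -> [10, 13]
Merge: [5, 14] + [10, 13] -> [5, 10, 13, 14]

Final sorted array: [5, 10, 13, 14]

The merge sort proceeds by recursively splitting the array and merging sorted halves.
After all merges, the sorted array is [5, 10, 13, 14].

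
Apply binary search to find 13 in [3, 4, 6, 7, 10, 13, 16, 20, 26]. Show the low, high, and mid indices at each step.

Binary search for 13 in [3, 4, 6, 7, 10, 13, 16, 20, 26]:

lo=0, hi=8, mid=4, arr[mid]=10 -> 10 < 13, search right half
lo=5, hi=8, mid=6, arr[mid]=16 -> 16 > 13, search left half
lo=5, hi=5, mid=5, arr[mid]=13 -> Found target at index 5!

Binary search finds 13 at index 5 after 3 comparisons. The search repeatedly halves the search space by comparing with the middle element.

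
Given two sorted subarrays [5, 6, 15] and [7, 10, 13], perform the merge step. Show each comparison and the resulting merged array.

Merging process:

Compare 5 vs 7: take 5 from left. Merged: [5]
Compare 6 vs 7: take 6 from left. Merged: [5, 6]
Compare 15 vs 7: take 7 from right. Merged: [5, 6, 7]
Compare 15 vs 10: take 10 from right. Merged: [5, 6, 7, 10]
Compare 15 vs 13: take 13 from right. Merged: [5, 6, 7, 10, 13]
Append remaining from left: [15]. Merged: [5, 6, 7, 10, 13, 15]

Final merged array: [5, 6, 7, 10, 13, 15]
Total comparisons: 5

The merged array is [5, 6, 7, 10, 13, 15], requiring 5 comparisons. The merge step runs in O(n) time where n is the total number of elements.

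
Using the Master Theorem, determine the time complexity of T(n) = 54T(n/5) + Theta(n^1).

Master Theorem for T(n) = 54T(n/5) + O(n^1):

a = 54, b = 5, c = 1
log_b(a) = log_5(54) = 2.4785

Case 1: c = 1 < log_5(54) = 2.4785
T(n) = O(n^(log_5 54))

For T(n) = 54T(n/5) + O(n^1): log_5(54) = 2.4785. This is Case 1 of the Master Theorem (c < log_b(a), work dominated by leaves), giving O(n^(log_5 54)).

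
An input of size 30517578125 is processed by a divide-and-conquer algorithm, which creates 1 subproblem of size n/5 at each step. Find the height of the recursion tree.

For divide and conquer with division factor 5:

Problem sizes at each level:
Level 0: 30517578125
Level 1: 6103515625
Level 2: 1220703125
Level 3: 244140625
Level 4: 48828125
Level 5: 9765625
Level 6: 1953125
Level 7: 390625
Level 8: 78125
Level 9: 15625
Level 10: 3125
Level 11: 625
Level 12: 125
Level 13: 25
Level 14: 5
Level 15: 1

The root is level 0 and the size-1 base case is level 15 (the tree spans levels 0 through 15, i.e. 16 levels counting the root), so the depth is the number of divisions: log_5(30517578125) = 15

The recursion tree depth is log_5(30517578125) = 15. At each level, the problem size is divided by 5, so it takes 15 divisions to reduce to a base case of size 1. The algorithm makes 1 recursive call at each level.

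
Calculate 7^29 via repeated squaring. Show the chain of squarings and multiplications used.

Computing 7^29 by squaring (build up from 7^1; each line after the first costs one multiplication):

7^1 = 7
7^2 = (7^1)^2 = 7^2 = 49
7^3 = 7 * 7^2 = 7 * 49 = 343
7^6 = (7^3)^2 = 343^2 = 117649
7^7 = 7 * 7^6 = 7 * 117649 = 823543
7^14 = (7^7)^2 = 823543^2 = 678223072849
7^28 = (7^14)^2 = 678223072849^2 = 459986536544739960976801
7^29 = 7 * 7^28 = 7 * 459986536544739960976801 = 3219905755813179726837607

Result: 3219905755813179726837607
Multiplications needed: 7 (7 lines after 7^1)

7^29 = 3219905755813179726837607. Using exponentiation by squaring, this requires 7 multiplications. The key idea: if the exponent is even, square the half-power; if odd, multiply by the base once.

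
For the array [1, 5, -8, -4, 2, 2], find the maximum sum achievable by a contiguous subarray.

Using Kadane's algorithm on [1, 5, -8, -4, 2, 2]:

Scanning through the array:
Position 1 (value 5): max_ending_here = 6, max_so_far = 6
Position 2 (value -8): max_ending_here = -2, max_so_far = 6
Position 3 (value -4): max_ending_here = -4, max_so_far = 6
Position 4 (value 2): max_ending_here = 2, max_so_far = 6
Position 5 (value 2): max_ending_here = 4, max_so_far = 6

Maximum subarray: [1, 5]
Maximum sum: 6

The maximum subarray is [1, 5] with sum 6. This subarray runs from index 0 to index 1.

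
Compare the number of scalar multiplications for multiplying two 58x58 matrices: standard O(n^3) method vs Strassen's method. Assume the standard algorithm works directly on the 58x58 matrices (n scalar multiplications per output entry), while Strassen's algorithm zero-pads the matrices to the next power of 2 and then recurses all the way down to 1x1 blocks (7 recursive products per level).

Matrix multiplication for 58x58 matrices:

Strassen's algorithm requires power-of-2 dimensions. Pad 58x58 to 64x64 (next power of 2).

Standard algorithm: 58^3 = 195112 multiplications
Strassen's algorithm: 7^(log2(64)) = 7^6 = 117649 multiplications
Savings: 195112 - 117649 = 77463 multiplications

Standard: 195112 multiplications (58^3). Strassen: 117649 multiplications (7^6, after padding to 64x64). Strassen reduces 8 recursive multiplications to 7 at each level.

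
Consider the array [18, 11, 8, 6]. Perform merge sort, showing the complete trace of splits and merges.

Merge sort trace:

Split: [18, 11, 8, 6] -> [18, 11] and [8, 6]
  Split: [18, 11] -> [18] and [11]
  Merge: [18] + [11] -> [11, 18]
  Split: [8, 6] -> [8] and [6]
  Merge: [8] + [6] -> [6, 8]
Merge: [11, 18] + [6, 8] -> [6, 8, 11, 18]

Final sorted array: [6, 8, 11, 18]

The merge sort proceeds by recursively splitting the array and merging sorted halves.
After all merges, the sorted array is [6, 8, 11, 18].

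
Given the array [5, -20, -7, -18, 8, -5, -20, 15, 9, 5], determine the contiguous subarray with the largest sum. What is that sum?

Using Kadane's algorithm on [5, -20, -7, -18, 8, -5, -20, 15, 9, 5]:

Scanning through the array:
Position 1 (value -20): max_ending_here = -15, max_so_far = 5
Position 2 (value -7): max_ending_here = -7, max_so_far = 5
Position 3 (value -18): max_ending_here = -18, max_so_far = 5
Position 4 (value 8): max_ending_here = 8, max_so_far = 8
Position 5 (value -5): max_ending_here = 3, max_so_far = 8
Position 6 (value -20): max_ending_here = -17, max_so_far = 8
Position 7 (value 15): max_ending_here = 15, max_so_far = 15
Position 8 (value 9): max_ending_here = 24, max_so_far = 24
Position 9 (value 5): max_ending_here = 29, max_so_far = 29

Maximum subarray: [15, 9, 5]
Maximum sum: 29

The maximum subarray is [15, 9, 5] with sum 29. This subarray runs from index 7 to index 9.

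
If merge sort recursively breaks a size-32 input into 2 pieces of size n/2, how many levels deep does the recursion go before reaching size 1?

For divide and conquer with division factor 2:

Problem sizes at each level:
Level 0: 32
Level 1: 16
Level 2: 8
Level 3: 4
Level 4: 2
Level 5: 1

The root is level 0 and the size-1 base case is level 5 (the tree spans levels 0 through 5, i.e. 6 levels counting the root), so the depth is the number of divisions: log_2(32) = 5

The recursion tree depth is log_2(32) = 5. At each level, the problem size is divided by 2, so it takes 5 divisions to reduce to a base case of size 1. The algorithm makes 2 recursive calls at each level.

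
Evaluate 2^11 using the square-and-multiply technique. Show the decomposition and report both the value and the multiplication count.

Computing 2^11 by squaring (build up from 2^1; each line after the first costs one multiplication):

2^1 = 2
2^2 = (2^1)^2 = 2^2 = 4
2^4 = (2^2)^2 = 4^2 = 16
2^5 = 2 * 2^4 = 2 * 16 = 32
2^10 = (2^5)^2 = 32^2 = 1024
2^11 = 2 * 2^10 = 2 * 1024 = 2048

Result: 2048
Multiplications needed: 5 (5 lines after 2^1)

2^11 = 2048. Using exponentiation by squaring, this requires 5 multiplications. The key idea: if the exponent is even, square the half-power; if odd, multiply by the base once.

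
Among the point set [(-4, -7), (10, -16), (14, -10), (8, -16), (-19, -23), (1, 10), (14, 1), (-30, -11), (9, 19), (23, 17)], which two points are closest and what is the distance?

Computing all pairwise distances among 10 points:

d((-4, -7), (10, -16)) = 16.6433
d((-4, -7), (14, -10)) = 18.2483
d((-4, -7), (8, -16)) = 15.0
d((-4, -7), (-19, -23)) = 21.9317
d((-4, -7), (1, 10)) = 17.72
d((-4, -7), (14, 1)) = 19.6977
d((-4, -7), (-30, -11)) = 26.3059
d((-4, -7), (9, 19)) = 29.0689
d((-4, -7), (23, 17)) = 36.1248
d((10, -16), (14, -10)) = 7.2111
d((10, -16), (8, -16)) = 2.0 <-- minimum
d((10, -16), (-19, -23)) = 29.8329
d((10, -16), (1, 10)) = 27.5136
d((10, -16), (14, 1)) = 17.4642
d((10, -16), (-30, -11)) = 40.3113
d((10, -16), (9, 19)) = 35.0143
d((10, -16), (23, 17)) = 35.4683
d((14, -10), (8, -16)) = 8.4853
d((14, -10), (-19, -23)) = 35.4683
d((14, -10), (1, 10)) = 23.8537
d((14, -10), (14, 1)) = 11.0
d((14, -10), (-30, -11)) = 44.0114
d((14, -10), (9, 19)) = 29.4279
d((14, -10), (23, 17)) = 28.4605
d((8, -16), (-19, -23)) = 27.8927
d((8, -16), (1, 10)) = 26.9258
d((8, -16), (14, 1)) = 18.0278
d((8, -16), (-30, -11)) = 38.3275
d((8, -16), (9, 19)) = 35.0143
d((8, -16), (23, 17)) = 36.2491
d((-19, -23), (1, 10)) = 38.5876
d((-19, -23), (14, 1)) = 40.8044
d((-19, -23), (-30, -11)) = 16.2788
d((-19, -23), (9, 19)) = 50.4777
d((-19, -23), (23, 17)) = 58.0
d((1, 10), (14, 1)) = 15.8114
d((1, 10), (-30, -11)) = 37.4433
d((1, 10), (9, 19)) = 12.0416
d((1, 10), (23, 17)) = 23.0868
d((14, 1), (-30, -11)) = 45.607
d((14, 1), (9, 19)) = 18.6815
d((14, 1), (23, 17)) = 18.3576
d((-30, -11), (9, 19)) = 49.2037
d((-30, -11), (23, 17)) = 59.9416
d((9, 19), (23, 17)) = 14.1421

Closest pair: (10, -16) and (8, -16) with distance 2.0

The closest pair is (10, -16) and (8, -16) with Euclidean distance 2.0. For 10 points, brute-force pairwise comparison is shown above. For large n, the divide-and-conquer algorithm (sort by x, recurse on halves, check the dividing strip) achieves O(n log n).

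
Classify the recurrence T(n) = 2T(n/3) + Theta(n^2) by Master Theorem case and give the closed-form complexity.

Master Theorem for T(n) = 2T(n/3) + O(n^2):

a = 2, b = 3, c = 2
log_b(a) = log_3(2) = 0.6309

Case 3: c = 2 > log_3(2) = 0.6309
T(n) = O(n^2) = O(n^2)

For T(n) = 2T(n/3) + O(n^2): log_3(2) = 0.6309. This is Case 3 of the Master Theorem (c > log_b(a), work dominated by root), giving O(n^2).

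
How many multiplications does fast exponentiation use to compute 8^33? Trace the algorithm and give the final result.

Computing 8^33 by squaring (build up from 8^1; each line after the first costs one multiplication):

8^1 = 8
8^2 = (8^1)^2 = 8^2 = 64
8^4 = (8^2)^2 = 64^2 = 4096
8^8 = (8^4)^2 = 4096^2 = 16777216
8^16 = (8^8)^2 = 16777216^2 = 281474976710656
8^32 = (8^16)^2 = 281474976710656^2 = 79228162514264337593543950336
8^33 = 8 * 8^32 = 8 * 79228162514264337593543950336 = 633825300114114700748351602688

Result: 633825300114114700748351602688
Multiplications needed: 6 (6 lines after 8^1)

8^33 = 633825300114114700748351602688. Using exponentiation by squaring, this requires 6 multiplications. The key idea: if the exponent is even, square the half-power; if odd, multiply by the base once.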